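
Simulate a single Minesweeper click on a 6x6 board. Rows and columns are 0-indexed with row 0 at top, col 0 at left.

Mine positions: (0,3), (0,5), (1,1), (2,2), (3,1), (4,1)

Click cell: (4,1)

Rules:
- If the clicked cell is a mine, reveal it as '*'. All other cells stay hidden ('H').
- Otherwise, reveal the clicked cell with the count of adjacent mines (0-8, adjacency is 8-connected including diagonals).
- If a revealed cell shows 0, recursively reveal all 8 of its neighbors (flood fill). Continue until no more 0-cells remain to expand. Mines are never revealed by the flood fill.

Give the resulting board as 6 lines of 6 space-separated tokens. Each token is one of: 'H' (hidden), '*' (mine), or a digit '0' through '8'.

H H H H H H
H H H H H H
H H H H H H
H H H H H H
H * H H H H
H H H H H H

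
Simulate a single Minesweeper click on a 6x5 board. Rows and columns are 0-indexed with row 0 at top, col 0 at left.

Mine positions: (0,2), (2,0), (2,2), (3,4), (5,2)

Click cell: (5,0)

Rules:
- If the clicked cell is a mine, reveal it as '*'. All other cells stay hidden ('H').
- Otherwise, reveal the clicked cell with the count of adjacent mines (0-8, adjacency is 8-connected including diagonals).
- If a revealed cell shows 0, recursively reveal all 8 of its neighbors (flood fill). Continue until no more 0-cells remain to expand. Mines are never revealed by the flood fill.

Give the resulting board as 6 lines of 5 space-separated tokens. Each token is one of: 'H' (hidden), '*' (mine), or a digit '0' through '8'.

H H H H H
H H H H H
H H H H H
1 2 H H H
0 1 H H H
0 1 H H H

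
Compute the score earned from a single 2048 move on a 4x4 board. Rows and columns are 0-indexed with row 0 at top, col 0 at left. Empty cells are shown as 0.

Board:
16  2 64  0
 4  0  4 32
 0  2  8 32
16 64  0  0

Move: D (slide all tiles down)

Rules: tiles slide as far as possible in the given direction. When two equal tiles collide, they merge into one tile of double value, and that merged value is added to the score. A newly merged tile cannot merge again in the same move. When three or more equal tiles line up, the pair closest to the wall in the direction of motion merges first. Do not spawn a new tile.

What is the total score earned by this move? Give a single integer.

Slide down:
col 0: [16, 4, 0, 16] -> [0, 16, 4, 16]  score +0 (running 0)
col 1: [2, 0, 2, 64] -> [0, 0, 4, 64]  score +4 (running 4)
col 2: [64, 4, 8, 0] -> [0, 64, 4, 8]  score +0 (running 4)
col 3: [0, 32, 32, 0] -> [0, 0, 0, 64]  score +64 (running 68)
Board after move:
 0  0  0  0
16  0 64  0
 4  4  4  0
16 64  8 64

Answer: 68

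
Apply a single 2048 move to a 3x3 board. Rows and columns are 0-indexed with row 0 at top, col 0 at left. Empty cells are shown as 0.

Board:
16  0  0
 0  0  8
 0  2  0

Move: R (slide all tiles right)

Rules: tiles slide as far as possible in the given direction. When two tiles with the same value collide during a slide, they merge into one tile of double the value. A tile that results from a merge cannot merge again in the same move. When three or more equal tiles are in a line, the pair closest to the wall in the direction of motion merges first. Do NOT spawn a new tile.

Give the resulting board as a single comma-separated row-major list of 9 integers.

Answer: 0, 0, 16, 0, 0, 8, 0, 0, 2

Derivation:
Slide right:
row 0: [16, 0, 0] -> [0, 0, 16]
row 1: [0, 0, 8] -> [0, 0, 8]
row 2: [0, 2, 0] -> [0, 0, 2]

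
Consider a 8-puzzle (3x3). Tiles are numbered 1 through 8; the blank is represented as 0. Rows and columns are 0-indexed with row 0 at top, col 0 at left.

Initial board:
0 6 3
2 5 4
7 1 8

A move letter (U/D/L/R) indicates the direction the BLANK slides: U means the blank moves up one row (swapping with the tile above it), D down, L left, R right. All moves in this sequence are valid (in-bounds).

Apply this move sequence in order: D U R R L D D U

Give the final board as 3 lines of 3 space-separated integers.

After move 1 (D):
2 6 3
0 5 4
7 1 8

After move 2 (U):
0 6 3
2 5 4
7 1 8

After move 3 (R):
6 0 3
2 5 4
7 1 8

After move 4 (R):
6 3 0
2 5 4
7 1 8

After move 5 (L):
6 0 3
2 5 4
7 1 8

After move 6 (D):
6 5 3
2 0 4
7 1 8

After move 7 (D):
6 5 3
2 1 4
7 0 8

After move 8 (U):
6 5 3
2 0 4
7 1 8

Answer: 6 5 3
2 0 4
7 1 8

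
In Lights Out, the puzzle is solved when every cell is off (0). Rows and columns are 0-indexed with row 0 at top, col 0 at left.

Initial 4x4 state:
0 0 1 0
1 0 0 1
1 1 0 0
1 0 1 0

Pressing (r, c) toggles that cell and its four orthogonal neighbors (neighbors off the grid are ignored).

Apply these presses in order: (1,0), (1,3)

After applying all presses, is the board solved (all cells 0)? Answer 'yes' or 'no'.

Answer: no

Derivation:
After press 1 at (1,0):
1 0 1 0
0 1 0 1
0 1 0 0
1 0 1 0

After press 2 at (1,3):
1 0 1 1
0 1 1 0
0 1 0 1
1 0 1 0

Lights still on: 9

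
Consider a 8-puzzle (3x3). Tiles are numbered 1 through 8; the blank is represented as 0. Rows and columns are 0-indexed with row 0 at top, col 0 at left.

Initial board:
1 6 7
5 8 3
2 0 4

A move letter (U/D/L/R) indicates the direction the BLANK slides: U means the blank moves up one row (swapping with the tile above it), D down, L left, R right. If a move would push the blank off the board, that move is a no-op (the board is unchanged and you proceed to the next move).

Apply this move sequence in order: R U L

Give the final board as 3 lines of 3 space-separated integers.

Answer: 1 6 7
5 0 8
2 4 3

Derivation:
After move 1 (R):
1 6 7
5 8 3
2 4 0

After move 2 (U):
1 6 7
5 8 0
2 4 3

After move 3 (L):
1 6 7
5 0 8
2 4 3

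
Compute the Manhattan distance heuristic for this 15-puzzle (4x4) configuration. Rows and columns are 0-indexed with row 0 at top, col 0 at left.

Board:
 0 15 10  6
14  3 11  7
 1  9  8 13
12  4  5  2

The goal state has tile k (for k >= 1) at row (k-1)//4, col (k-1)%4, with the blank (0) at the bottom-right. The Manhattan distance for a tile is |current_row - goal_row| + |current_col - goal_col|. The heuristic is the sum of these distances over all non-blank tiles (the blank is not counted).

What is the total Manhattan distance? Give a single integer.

Tile 15: (0,1)->(3,2) = 4
Tile 10: (0,2)->(2,1) = 3
Tile 6: (0,3)->(1,1) = 3
Tile 14: (1,0)->(3,1) = 3
Tile 3: (1,1)->(0,2) = 2
Tile 11: (1,2)->(2,2) = 1
Tile 7: (1,3)->(1,2) = 1
Tile 1: (2,0)->(0,0) = 2
Tile 9: (2,1)->(2,0) = 1
Tile 8: (2,2)->(1,3) = 2
Tile 13: (2,3)->(3,0) = 4
Tile 12: (3,0)->(2,3) = 4
Tile 4: (3,1)->(0,3) = 5
Tile 5: (3,2)->(1,0) = 4
Tile 2: (3,3)->(0,1) = 5
Sum: 4 + 3 + 3 + 3 + 2 + 1 + 1 + 2 + 1 + 2 + 4 + 4 + 5 + 4 + 5 = 44

Answer: 44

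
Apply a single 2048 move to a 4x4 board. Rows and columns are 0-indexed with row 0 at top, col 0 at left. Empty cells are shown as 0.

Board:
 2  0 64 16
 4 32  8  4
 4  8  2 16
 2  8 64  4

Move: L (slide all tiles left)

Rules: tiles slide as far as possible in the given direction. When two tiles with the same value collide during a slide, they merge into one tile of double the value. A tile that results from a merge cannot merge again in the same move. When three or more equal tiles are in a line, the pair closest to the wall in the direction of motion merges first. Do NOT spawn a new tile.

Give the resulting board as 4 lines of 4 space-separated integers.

Slide left:
row 0: [2, 0, 64, 16] -> [2, 64, 16, 0]
row 1: [4, 32, 8, 4] -> [4, 32, 8, 4]
row 2: [4, 8, 2, 16] -> [4, 8, 2, 16]
row 3: [2, 8, 64, 4] -> [2, 8, 64, 4]

Answer:  2 64 16  0
 4 32  8  4
 4  8  2 16
 2  8 64  4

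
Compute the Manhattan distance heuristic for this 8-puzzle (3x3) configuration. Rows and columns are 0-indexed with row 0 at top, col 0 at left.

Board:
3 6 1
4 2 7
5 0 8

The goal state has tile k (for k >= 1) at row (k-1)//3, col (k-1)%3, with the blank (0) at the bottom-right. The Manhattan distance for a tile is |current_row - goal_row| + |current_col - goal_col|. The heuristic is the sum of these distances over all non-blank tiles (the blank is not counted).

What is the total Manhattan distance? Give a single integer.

Tile 3: at (0,0), goal (0,2), distance |0-0|+|0-2| = 2
Tile 6: at (0,1), goal (1,2), distance |0-1|+|1-2| = 2
Tile 1: at (0,2), goal (0,0), distance |0-0|+|2-0| = 2
Tile 4: at (1,0), goal (1,0), distance |1-1|+|0-0| = 0
Tile 2: at (1,1), goal (0,1), distance |1-0|+|1-1| = 1
Tile 7: at (1,2), goal (2,0), distance |1-2|+|2-0| = 3
Tile 5: at (2,0), goal (1,1), distance |2-1|+|0-1| = 2
Tile 8: at (2,2), goal (2,1), distance |2-2|+|2-1| = 1
Sum: 2 + 2 + 2 + 0 + 1 + 3 + 2 + 1 = 13

Answer: 13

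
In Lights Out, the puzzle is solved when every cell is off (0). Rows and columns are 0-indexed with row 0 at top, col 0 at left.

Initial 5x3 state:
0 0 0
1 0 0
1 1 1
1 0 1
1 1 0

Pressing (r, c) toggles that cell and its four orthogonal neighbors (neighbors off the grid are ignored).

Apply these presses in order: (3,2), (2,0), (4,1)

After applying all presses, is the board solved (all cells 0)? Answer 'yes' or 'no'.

After press 1 at (3,2):
0 0 0
1 0 0
1 1 0
1 1 0
1 1 1

After press 2 at (2,0):
0 0 0
0 0 0
0 0 0
0 1 0
1 1 1

After press 3 at (4,1):
0 0 0
0 0 0
0 0 0
0 0 0
0 0 0

Lights still on: 0

Answer: yes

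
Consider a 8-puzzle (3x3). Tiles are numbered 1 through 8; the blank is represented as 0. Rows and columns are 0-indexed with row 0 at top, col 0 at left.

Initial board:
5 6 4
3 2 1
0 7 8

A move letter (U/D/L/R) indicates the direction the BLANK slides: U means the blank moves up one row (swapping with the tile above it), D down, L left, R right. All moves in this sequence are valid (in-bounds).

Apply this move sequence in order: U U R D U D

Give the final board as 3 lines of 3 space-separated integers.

Answer: 6 2 4
5 0 1
3 7 8

Derivation:
After move 1 (U):
5 6 4
0 2 1
3 7 8

After move 2 (U):
0 6 4
5 2 1
3 7 8

After move 3 (R):
6 0 4
5 2 1
3 7 8

After move 4 (D):
6 2 4
5 0 1
3 7 8

After move 5 (U):
6 0 4
5 2 1
3 7 8

After move 6 (D):
6 2 4
5 0 1
3 7 8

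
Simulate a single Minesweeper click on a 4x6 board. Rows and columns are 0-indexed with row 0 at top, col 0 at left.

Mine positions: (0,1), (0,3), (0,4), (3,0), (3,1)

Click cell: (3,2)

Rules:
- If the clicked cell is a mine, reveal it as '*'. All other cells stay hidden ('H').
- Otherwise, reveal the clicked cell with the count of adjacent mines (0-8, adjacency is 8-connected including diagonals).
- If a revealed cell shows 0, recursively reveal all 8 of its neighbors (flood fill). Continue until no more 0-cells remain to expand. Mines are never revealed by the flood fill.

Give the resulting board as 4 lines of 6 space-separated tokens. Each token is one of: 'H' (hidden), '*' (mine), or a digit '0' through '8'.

H H H H H H
H H H H H H
H H H H H H
H H 1 H H H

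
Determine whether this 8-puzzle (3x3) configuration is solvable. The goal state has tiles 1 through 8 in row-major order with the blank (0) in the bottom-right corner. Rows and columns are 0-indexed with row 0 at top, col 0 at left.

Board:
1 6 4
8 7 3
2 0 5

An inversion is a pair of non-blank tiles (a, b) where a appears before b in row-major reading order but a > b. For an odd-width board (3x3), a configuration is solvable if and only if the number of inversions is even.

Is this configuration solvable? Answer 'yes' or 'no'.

Inversions (pairs i<j in row-major order where tile[i] > tile[j] > 0): 14
14 is even, so the puzzle is solvable.

Answer: yes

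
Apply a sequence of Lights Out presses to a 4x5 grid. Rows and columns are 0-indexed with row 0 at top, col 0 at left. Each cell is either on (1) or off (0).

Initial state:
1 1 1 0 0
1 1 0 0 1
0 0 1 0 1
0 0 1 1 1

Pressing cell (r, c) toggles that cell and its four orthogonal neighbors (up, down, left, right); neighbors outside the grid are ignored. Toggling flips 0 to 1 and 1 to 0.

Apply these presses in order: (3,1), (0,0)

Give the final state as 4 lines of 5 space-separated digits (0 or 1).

After press 1 at (3,1):
1 1 1 0 0
1 1 0 0 1
0 1 1 0 1
1 1 0 1 1

After press 2 at (0,0):
0 0 1 0 0
0 1 0 0 1
0 1 1 0 1
1 1 0 1 1

Answer: 0 0 1 0 0
0 1 0 0 1
0 1 1 0 1
1 1 0 1 1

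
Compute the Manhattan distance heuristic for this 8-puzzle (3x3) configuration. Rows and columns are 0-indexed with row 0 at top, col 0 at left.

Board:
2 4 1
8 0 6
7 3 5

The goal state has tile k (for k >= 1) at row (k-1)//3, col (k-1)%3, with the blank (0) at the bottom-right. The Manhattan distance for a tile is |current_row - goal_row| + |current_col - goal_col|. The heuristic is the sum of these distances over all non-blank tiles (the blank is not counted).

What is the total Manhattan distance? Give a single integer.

Answer: 12

Derivation:
Tile 2: (0,0)->(0,1) = 1
Tile 4: (0,1)->(1,0) = 2
Tile 1: (0,2)->(0,0) = 2
Tile 8: (1,0)->(2,1) = 2
Tile 6: (1,2)->(1,2) = 0
Tile 7: (2,0)->(2,0) = 0
Tile 3: (2,1)->(0,2) = 3
Tile 5: (2,2)->(1,1) = 2
Sum: 1 + 2 + 2 + 2 + 0 + 0 + 3 + 2 = 12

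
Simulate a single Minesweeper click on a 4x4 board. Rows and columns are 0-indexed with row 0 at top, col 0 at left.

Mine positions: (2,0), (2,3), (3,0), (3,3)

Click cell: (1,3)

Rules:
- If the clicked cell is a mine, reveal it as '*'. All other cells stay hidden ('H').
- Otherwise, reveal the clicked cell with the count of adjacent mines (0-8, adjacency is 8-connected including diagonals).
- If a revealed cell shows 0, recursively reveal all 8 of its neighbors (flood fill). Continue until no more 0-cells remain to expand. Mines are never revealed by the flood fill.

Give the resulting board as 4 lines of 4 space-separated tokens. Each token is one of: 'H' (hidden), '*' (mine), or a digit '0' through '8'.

H H H H
H H H 1
H H H H
H H H H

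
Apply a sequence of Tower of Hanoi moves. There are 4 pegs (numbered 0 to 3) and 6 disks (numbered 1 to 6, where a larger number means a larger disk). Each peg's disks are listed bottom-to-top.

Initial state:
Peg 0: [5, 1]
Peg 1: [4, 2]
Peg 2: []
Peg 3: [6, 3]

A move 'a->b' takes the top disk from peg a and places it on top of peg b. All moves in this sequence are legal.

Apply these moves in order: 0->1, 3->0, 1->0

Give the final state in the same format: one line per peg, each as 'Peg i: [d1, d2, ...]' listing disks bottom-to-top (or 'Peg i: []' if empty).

Answer: Peg 0: [5, 3, 1]
Peg 1: [4, 2]
Peg 2: []
Peg 3: [6]

Derivation:
After move 1 (0->1):
Peg 0: [5]
Peg 1: [4, 2, 1]
Peg 2: []
Peg 3: [6, 3]

After move 2 (3->0):
Peg 0: [5, 3]
Peg 1: [4, 2, 1]
Peg 2: []
Peg 3: [6]

After move 3 (1->0):
Peg 0: [5, 3, 1]
Peg 1: [4, 2]
Peg 2: []
Peg 3: [6]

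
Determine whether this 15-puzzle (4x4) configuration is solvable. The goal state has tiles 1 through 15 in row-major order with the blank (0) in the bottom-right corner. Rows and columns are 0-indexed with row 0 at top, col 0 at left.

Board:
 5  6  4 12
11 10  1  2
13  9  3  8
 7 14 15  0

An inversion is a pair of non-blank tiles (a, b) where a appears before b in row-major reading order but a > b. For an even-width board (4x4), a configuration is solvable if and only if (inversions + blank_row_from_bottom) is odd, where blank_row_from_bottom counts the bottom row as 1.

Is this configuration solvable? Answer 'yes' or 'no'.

Answer: yes

Derivation:
Inversions: 40
Blank is in row 3 (0-indexed from top), which is row 1 counting from the bottom (bottom = 1).
40 + 1 = 41, which is odd, so the puzzle is solvable.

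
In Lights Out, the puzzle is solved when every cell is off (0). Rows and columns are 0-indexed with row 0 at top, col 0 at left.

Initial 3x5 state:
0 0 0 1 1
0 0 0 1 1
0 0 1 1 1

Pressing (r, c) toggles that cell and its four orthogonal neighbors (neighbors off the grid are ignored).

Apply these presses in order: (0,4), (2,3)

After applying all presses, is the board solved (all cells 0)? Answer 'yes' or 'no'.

Answer: yes

Derivation:
After press 1 at (0,4):
0 0 0 0 0
0 0 0 1 0
0 0 1 1 1

After press 2 at (2,3):
0 0 0 0 0
0 0 0 0 0
0 0 0 0 0

Lights still on: 0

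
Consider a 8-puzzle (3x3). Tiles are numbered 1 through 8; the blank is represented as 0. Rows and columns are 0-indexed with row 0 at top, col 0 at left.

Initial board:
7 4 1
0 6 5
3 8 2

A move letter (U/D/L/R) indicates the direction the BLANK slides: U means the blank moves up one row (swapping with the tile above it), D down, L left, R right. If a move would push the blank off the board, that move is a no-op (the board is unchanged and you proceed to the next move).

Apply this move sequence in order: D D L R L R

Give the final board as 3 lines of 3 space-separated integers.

Answer: 7 4 1
3 6 5
8 0 2

Derivation:
After move 1 (D):
7 4 1
3 6 5
0 8 2

After move 2 (D):
7 4 1
3 6 5
0 8 2

After move 3 (L):
7 4 1
3 6 5
0 8 2

After move 4 (R):
7 4 1
3 6 5
8 0 2

After move 5 (L):
7 4 1
3 6 5
0 8 2

After move 6 (R):
7 4 1
3 6 5
8 0 2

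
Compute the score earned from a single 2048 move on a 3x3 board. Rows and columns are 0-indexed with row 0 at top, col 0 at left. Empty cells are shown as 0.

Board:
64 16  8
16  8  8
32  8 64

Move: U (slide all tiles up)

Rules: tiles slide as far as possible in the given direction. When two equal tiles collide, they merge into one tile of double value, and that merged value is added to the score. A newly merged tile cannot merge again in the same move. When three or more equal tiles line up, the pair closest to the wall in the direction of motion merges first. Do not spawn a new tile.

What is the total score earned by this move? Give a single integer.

Answer: 32

Derivation:
Slide up:
col 0: [64, 16, 32] -> [64, 16, 32]  score +0 (running 0)
col 1: [16, 8, 8] -> [16, 16, 0]  score +16 (running 16)
col 2: [8, 8, 64] -> [16, 64, 0]  score +16 (running 32)
Board after move:
64 16 16
16 16 64
32  0  0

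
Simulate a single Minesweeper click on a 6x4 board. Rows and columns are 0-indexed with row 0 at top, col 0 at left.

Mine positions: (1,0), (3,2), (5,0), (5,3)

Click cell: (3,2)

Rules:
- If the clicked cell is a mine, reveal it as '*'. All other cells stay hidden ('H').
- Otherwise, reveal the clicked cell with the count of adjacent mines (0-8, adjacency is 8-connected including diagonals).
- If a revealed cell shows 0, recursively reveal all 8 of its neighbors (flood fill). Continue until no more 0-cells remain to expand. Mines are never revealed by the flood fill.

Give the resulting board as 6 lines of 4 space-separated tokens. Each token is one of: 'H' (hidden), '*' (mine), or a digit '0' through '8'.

H H H H
H H H H
H H H H
H H * H
H H H H
H H H H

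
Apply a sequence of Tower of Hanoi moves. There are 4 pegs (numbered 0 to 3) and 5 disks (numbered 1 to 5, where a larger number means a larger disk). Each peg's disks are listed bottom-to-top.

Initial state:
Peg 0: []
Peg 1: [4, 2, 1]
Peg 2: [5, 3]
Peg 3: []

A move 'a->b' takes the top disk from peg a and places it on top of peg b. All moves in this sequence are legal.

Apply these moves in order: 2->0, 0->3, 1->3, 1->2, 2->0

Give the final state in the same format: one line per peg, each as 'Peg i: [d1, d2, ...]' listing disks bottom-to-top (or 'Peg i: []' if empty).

Answer: Peg 0: [2]
Peg 1: [4]
Peg 2: [5]
Peg 3: [3, 1]

Derivation:
After move 1 (2->0):
Peg 0: [3]
Peg 1: [4, 2, 1]
Peg 2: [5]
Peg 3: []

After move 2 (0->3):
Peg 0: []
Peg 1: [4, 2, 1]
Peg 2: [5]
Peg 3: [3]

After move 3 (1->3):
Peg 0: []
Peg 1: [4, 2]
Peg 2: [5]
Peg 3: [3, 1]

After move 4 (1->2):
Peg 0: []
Peg 1: [4]
Peg 2: [5, 2]
Peg 3: [3, 1]

After move 5 (2->0):
Peg 0: [2]
Peg 1: [4]
Peg 2: [5]
Peg 3: [3, 1]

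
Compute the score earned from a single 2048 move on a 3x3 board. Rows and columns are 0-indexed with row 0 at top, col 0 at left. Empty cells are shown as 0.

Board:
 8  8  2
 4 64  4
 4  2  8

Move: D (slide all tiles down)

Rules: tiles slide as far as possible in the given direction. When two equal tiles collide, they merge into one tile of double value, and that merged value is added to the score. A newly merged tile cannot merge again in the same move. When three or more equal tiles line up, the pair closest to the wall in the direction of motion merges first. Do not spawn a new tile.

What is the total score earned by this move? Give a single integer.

Slide down:
col 0: [8, 4, 4] -> [0, 8, 8]  score +8 (running 8)
col 1: [8, 64, 2] -> [8, 64, 2]  score +0 (running 8)
col 2: [2, 4, 8] -> [2, 4, 8]  score +0 (running 8)
Board after move:
 0  8  2
 8 64  4
 8  2  8

Answer: 8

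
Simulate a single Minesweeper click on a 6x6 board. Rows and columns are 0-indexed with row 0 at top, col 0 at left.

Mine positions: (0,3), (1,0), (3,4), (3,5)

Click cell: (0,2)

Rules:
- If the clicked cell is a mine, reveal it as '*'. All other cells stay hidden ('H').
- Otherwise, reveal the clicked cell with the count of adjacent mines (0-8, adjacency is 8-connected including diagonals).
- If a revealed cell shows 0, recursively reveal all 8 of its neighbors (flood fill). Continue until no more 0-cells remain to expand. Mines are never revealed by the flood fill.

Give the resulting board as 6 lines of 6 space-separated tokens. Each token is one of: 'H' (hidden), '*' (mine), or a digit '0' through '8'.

H H 1 H H H
H H H H H H
H H H H H H
H H H H H H
H H H H H H
H H H H H H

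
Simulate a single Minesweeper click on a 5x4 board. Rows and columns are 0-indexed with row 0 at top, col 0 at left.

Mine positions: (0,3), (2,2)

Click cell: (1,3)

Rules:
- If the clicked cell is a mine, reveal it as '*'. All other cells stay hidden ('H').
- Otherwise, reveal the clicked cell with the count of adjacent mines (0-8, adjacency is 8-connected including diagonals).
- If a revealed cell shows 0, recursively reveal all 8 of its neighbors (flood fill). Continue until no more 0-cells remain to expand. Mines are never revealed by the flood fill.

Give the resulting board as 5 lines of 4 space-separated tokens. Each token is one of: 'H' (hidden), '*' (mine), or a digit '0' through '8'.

H H H H
H H H 2
H H H H
H H H H
H H H H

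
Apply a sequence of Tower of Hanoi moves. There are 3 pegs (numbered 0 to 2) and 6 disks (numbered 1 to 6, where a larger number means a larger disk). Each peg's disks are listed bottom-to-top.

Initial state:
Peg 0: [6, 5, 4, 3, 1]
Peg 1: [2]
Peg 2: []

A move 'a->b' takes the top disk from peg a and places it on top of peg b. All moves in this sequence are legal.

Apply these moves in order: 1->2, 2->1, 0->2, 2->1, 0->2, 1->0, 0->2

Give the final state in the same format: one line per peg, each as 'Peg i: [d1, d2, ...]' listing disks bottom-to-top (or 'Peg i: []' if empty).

After move 1 (1->2):
Peg 0: [6, 5, 4, 3, 1]
Peg 1: []
Peg 2: [2]

After move 2 (2->1):
Peg 0: [6, 5, 4, 3, 1]
Peg 1: [2]
Peg 2: []

After move 3 (0->2):
Peg 0: [6, 5, 4, 3]
Peg 1: [2]
Peg 2: [1]

After move 4 (2->1):
Peg 0: [6, 5, 4, 3]
Peg 1: [2, 1]
Peg 2: []

After move 5 (0->2):
Peg 0: [6, 5, 4]
Peg 1: [2, 1]
Peg 2: [3]

After move 6 (1->0):
Peg 0: [6, 5, 4, 1]
Peg 1: [2]
Peg 2: [3]

After move 7 (0->2):
Peg 0: [6, 5, 4]
Peg 1: [2]
Peg 2: [3, 1]

Answer: Peg 0: [6, 5, 4]
Peg 1: [2]
Peg 2: [3, 1]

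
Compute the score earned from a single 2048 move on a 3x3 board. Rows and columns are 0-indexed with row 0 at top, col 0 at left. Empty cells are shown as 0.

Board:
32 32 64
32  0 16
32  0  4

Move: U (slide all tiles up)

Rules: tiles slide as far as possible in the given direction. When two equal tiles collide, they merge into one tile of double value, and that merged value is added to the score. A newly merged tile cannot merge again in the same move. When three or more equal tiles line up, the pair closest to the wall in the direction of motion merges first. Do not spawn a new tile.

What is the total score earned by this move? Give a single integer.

Answer: 64

Derivation:
Slide up:
col 0: [32, 32, 32] -> [64, 32, 0]  score +64 (running 64)
col 1: [32, 0, 0] -> [32, 0, 0]  score +0 (running 64)
col 2: [64, 16, 4] -> [64, 16, 4]  score +0 (running 64)
Board after move:
64 32 64
32  0 16
 0  0  4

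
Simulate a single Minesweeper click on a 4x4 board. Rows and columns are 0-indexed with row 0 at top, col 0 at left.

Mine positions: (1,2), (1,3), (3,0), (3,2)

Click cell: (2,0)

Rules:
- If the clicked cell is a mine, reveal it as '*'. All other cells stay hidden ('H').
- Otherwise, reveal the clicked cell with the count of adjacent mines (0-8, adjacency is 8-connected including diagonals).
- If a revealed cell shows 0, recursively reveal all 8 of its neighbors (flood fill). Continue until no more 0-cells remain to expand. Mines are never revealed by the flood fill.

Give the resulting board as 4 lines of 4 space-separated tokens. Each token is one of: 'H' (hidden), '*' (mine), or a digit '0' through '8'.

H H H H
H H H H
1 H H H
H H H H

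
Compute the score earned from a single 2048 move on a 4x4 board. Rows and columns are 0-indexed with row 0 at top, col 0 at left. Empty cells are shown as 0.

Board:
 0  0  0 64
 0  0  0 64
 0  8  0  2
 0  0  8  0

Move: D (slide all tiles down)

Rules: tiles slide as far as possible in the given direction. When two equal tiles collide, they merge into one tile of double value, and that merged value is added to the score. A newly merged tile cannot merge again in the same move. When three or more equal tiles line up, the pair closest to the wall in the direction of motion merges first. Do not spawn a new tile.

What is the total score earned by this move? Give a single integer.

Slide down:
col 0: [0, 0, 0, 0] -> [0, 0, 0, 0]  score +0 (running 0)
col 1: [0, 0, 8, 0] -> [0, 0, 0, 8]  score +0 (running 0)
col 2: [0, 0, 0, 8] -> [0, 0, 0, 8]  score +0 (running 0)
col 3: [64, 64, 2, 0] -> [0, 0, 128, 2]  score +128 (running 128)
Board after move:
  0   0   0   0
  0   0   0   0
  0   0   0 128
  0   8   8   2

Answer: 128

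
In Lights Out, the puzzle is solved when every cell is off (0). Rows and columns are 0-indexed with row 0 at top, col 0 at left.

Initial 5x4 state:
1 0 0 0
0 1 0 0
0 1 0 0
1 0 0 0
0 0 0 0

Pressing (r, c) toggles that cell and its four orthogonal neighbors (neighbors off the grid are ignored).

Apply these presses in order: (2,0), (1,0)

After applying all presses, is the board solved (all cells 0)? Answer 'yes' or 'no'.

After press 1 at (2,0):
1 0 0 0
1 1 0 0
1 0 0 0
0 0 0 0
0 0 0 0

After press 2 at (1,0):
0 0 0 0
0 0 0 0
0 0 0 0
0 0 0 0
0 0 0 0

Lights still on: 0

Answer: yes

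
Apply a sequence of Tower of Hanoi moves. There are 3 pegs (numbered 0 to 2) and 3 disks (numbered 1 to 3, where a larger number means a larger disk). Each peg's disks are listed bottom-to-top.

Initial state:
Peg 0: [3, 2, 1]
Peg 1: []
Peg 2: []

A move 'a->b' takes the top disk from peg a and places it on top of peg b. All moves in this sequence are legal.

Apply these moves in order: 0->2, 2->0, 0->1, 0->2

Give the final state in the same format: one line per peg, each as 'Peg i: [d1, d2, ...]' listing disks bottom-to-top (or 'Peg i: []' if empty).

Answer: Peg 0: [3]
Peg 1: [1]
Peg 2: [2]

Derivation:
After move 1 (0->2):
Peg 0: [3, 2]
Peg 1: []
Peg 2: [1]

After move 2 (2->0):
Peg 0: [3, 2, 1]
Peg 1: []
Peg 2: []

After move 3 (0->1):
Peg 0: [3, 2]
Peg 1: [1]
Peg 2: []

After move 4 (0->2):
Peg 0: [3]
Peg 1: [1]
Peg 2: [2]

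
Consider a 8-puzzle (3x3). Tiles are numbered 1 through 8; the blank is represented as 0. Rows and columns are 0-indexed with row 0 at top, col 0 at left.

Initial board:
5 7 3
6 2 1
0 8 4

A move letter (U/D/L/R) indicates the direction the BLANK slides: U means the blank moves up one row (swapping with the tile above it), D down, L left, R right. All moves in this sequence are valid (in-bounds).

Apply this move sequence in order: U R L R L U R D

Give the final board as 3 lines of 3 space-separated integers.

Answer: 7 2 3
5 0 1
6 8 4

Derivation:
After move 1 (U):
5 7 3
0 2 1
6 8 4

After move 2 (R):
5 7 3
2 0 1
6 8 4

After move 3 (L):
5 7 3
0 2 1
6 8 4

After move 4 (R):
5 7 3
2 0 1
6 8 4

After move 5 (L):
5 7 3
0 2 1
6 8 4

After move 6 (U):
0 7 3
5 2 1
6 8 4

After move 7 (R):
7 0 3
5 2 1
6 8 4

After move 8 (D):
7 2 3
5 0 1
6 8 4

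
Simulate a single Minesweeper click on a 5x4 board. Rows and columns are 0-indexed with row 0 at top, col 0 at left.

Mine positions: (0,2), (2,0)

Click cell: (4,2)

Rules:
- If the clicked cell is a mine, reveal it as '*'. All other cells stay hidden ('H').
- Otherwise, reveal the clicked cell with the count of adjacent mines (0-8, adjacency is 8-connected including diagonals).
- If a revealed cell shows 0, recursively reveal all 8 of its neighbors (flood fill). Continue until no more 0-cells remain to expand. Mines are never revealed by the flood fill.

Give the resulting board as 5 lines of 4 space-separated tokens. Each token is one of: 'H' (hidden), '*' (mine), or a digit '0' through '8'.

H H H H
H 2 1 1
H 1 0 0
1 1 0 0
0 0 0 0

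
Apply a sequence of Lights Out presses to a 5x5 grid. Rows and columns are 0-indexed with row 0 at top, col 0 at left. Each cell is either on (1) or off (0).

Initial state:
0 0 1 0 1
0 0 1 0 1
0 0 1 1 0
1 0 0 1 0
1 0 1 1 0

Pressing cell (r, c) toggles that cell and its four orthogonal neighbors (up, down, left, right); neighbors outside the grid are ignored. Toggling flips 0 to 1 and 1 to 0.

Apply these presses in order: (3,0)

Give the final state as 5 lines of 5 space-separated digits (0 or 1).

After press 1 at (3,0):
0 0 1 0 1
0 0 1 0 1
1 0 1 1 0
0 1 0 1 0
0 0 1 1 0

Answer: 0 0 1 0 1
0 0 1 0 1
1 0 1 1 0
0 1 0 1 0
0 0 1 1 0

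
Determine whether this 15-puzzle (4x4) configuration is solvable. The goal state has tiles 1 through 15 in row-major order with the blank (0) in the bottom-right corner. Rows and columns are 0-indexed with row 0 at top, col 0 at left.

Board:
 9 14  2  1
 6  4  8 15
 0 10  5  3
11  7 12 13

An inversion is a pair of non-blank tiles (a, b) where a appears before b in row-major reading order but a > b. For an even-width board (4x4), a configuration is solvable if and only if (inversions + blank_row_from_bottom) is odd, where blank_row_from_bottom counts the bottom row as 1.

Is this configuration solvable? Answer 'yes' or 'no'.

Answer: no

Derivation:
Inversions: 40
Blank is in row 2 (0-indexed from top), which is row 2 counting from the bottom (bottom = 1).
40 + 2 = 42, which is even, so the puzzle is not solvable.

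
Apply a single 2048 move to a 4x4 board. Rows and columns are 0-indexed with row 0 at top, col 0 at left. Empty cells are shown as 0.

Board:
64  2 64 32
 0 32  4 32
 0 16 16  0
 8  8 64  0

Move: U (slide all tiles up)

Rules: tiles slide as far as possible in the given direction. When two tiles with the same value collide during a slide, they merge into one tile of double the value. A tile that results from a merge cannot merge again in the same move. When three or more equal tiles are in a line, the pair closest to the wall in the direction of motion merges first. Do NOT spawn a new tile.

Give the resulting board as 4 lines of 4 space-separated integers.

Slide up:
col 0: [64, 0, 0, 8] -> [64, 8, 0, 0]
col 1: [2, 32, 16, 8] -> [2, 32, 16, 8]
col 2: [64, 4, 16, 64] -> [64, 4, 16, 64]
col 3: [32, 32, 0, 0] -> [64, 0, 0, 0]

Answer: 64  2 64 64
 8 32  4  0
 0 16 16  0
 0  8 64  0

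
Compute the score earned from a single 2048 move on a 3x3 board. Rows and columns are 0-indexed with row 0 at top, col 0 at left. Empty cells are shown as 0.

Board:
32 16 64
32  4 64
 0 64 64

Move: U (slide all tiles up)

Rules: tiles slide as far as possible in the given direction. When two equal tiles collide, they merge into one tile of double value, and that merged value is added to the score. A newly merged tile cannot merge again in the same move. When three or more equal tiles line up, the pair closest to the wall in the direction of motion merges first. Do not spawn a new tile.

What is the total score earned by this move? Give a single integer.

Slide up:
col 0: [32, 32, 0] -> [64, 0, 0]  score +64 (running 64)
col 1: [16, 4, 64] -> [16, 4, 64]  score +0 (running 64)
col 2: [64, 64, 64] -> [128, 64, 0]  score +128 (running 192)
Board after move:
 64  16 128
  0   4  64
  0  64   0

Answer: 192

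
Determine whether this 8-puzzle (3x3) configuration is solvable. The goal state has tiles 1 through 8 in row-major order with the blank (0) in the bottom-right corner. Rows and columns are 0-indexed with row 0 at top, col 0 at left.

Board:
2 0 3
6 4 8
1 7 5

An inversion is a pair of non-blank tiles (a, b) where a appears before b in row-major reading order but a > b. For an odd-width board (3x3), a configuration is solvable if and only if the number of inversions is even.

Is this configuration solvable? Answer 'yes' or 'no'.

Answer: yes

Derivation:
Inversions (pairs i<j in row-major order where tile[i] > tile[j] > 0): 10
10 is even, so the puzzle is solvable.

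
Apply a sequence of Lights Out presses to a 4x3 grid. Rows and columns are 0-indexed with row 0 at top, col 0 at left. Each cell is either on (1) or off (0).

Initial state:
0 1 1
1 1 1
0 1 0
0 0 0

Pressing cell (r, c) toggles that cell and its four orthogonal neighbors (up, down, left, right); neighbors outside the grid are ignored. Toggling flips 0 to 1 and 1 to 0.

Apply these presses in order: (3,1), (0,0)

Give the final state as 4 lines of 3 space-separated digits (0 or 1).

After press 1 at (3,1):
0 1 1
1 1 1
0 0 0
1 1 1

After press 2 at (0,0):
1 0 1
0 1 1
0 0 0
1 1 1

Answer: 1 0 1
0 1 1
0 0 0
1 1 1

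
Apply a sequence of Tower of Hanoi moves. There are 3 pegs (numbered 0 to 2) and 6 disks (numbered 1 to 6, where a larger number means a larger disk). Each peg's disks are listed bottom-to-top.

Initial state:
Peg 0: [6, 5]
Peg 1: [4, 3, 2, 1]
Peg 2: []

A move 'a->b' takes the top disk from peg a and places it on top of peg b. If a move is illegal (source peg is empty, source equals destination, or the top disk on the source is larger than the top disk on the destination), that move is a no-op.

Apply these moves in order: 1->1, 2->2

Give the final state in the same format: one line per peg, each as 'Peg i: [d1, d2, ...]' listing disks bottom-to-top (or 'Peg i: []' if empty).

After move 1 (1->1):
Peg 0: [6, 5]
Peg 1: [4, 3, 2, 1]
Peg 2: []

After move 2 (2->2):
Peg 0: [6, 5]
Peg 1: [4, 3, 2, 1]
Peg 2: []

Answer: Peg 0: [6, 5]
Peg 1: [4, 3, 2, 1]
Peg 2: []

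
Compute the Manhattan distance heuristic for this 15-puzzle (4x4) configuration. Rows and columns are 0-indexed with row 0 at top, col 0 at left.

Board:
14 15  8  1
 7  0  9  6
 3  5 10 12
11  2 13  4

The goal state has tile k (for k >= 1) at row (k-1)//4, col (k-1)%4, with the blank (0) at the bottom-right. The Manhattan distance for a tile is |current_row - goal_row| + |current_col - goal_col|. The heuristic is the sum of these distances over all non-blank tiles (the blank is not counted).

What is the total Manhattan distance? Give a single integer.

Answer: 38

Derivation:
Tile 14: at (0,0), goal (3,1), distance |0-3|+|0-1| = 4
Tile 15: at (0,1), goal (3,2), distance |0-3|+|1-2| = 4
Tile 8: at (0,2), goal (1,3), distance |0-1|+|2-3| = 2
Tile 1: at (0,3), goal (0,0), distance |0-0|+|3-0| = 3
Tile 7: at (1,0), goal (1,2), distance |1-1|+|0-2| = 2
Tile 9: at (1,2), goal (2,0), distance |1-2|+|2-0| = 3
Tile 6: at (1,3), goal (1,1), distance |1-1|+|3-1| = 2
Tile 3: at (2,0), goal (0,2), distance |2-0|+|0-2| = 4
Tile 5: at (2,1), goal (1,0), distance |2-1|+|1-0| = 2
Tile 10: at (2,2), goal (2,1), distance |2-2|+|2-1| = 1
Tile 12: at (2,3), goal (2,3), distance |2-2|+|3-3| = 0
Tile 11: at (3,0), goal (2,2), distance |3-2|+|0-2| = 3
Tile 2: at (3,1), goal (0,1), distance |3-0|+|1-1| = 3
Tile 13: at (3,2), goal (3,0), distance |3-3|+|2-0| = 2
Tile 4: at (3,3), goal (0,3), distance |3-0|+|3-3| = 3
Sum: 4 + 4 + 2 + 3 + 2 + 3 + 2 + 4 + 2 + 1 + 0 + 3 + 3 + 2 + 3 = 38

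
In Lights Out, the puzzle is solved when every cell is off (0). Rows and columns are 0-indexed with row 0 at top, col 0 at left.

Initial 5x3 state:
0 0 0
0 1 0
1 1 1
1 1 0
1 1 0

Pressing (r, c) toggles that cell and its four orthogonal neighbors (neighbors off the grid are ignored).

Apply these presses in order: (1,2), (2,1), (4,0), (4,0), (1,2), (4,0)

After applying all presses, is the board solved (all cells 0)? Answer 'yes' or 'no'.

After press 1 at (1,2):
0 0 1
0 0 1
1 1 0
1 1 0
1 1 0

After press 2 at (2,1):
0 0 1
0 1 1
0 0 1
1 0 0
1 1 0

After press 3 at (4,0):
0 0 1
0 1 1
0 0 1
0 0 0
0 0 0

After press 4 at (4,0):
0 0 1
0 1 1
0 0 1
1 0 0
1 1 0

After press 5 at (1,2):
0 0 0
0 0 0
0 0 0
1 0 0
1 1 0

After press 6 at (4,0):
0 0 0
0 0 0
0 0 0
0 0 0
0 0 0

Lights still on: 0

Answer: yes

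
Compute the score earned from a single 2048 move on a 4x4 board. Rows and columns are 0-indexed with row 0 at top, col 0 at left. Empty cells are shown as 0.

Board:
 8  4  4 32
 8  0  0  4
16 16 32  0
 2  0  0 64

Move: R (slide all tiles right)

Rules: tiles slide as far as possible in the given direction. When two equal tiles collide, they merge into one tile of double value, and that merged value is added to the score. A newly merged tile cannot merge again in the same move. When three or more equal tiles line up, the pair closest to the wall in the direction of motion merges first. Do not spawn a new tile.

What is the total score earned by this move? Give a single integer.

Slide right:
row 0: [8, 4, 4, 32] -> [0, 8, 8, 32]  score +8 (running 8)
row 1: [8, 0, 0, 4] -> [0, 0, 8, 4]  score +0 (running 8)
row 2: [16, 16, 32, 0] -> [0, 0, 32, 32]  score +32 (running 40)
row 3: [2, 0, 0, 64] -> [0, 0, 2, 64]  score +0 (running 40)
Board after move:
 0  8  8 32
 0  0  8  4
 0  0 32 32
 0  0  2 64

Answer: 40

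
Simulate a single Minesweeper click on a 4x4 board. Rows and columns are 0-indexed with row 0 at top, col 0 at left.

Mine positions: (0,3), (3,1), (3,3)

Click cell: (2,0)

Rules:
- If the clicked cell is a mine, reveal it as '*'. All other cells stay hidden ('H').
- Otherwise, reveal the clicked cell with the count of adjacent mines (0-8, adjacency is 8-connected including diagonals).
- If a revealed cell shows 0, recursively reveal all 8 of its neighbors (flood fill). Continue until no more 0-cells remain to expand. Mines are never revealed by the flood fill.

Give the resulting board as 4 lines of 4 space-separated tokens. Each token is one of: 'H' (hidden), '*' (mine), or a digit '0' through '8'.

H H H H
H H H H
1 H H H
H H H H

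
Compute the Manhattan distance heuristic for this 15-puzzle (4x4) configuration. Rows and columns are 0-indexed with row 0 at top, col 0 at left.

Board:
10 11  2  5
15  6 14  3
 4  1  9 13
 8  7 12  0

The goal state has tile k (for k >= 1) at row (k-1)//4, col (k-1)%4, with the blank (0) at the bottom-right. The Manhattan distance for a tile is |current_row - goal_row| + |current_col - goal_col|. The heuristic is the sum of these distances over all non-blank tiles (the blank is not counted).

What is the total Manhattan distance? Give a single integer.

Tile 10: (0,0)->(2,1) = 3
Tile 11: (0,1)->(2,2) = 3
Tile 2: (0,2)->(0,1) = 1
Tile 5: (0,3)->(1,0) = 4
Tile 15: (1,0)->(3,2) = 4
Tile 6: (1,1)->(1,1) = 0
Tile 14: (1,2)->(3,1) = 3
Tile 3: (1,3)->(0,2) = 2
Tile 4: (2,0)->(0,3) = 5
Tile 1: (2,1)->(0,0) = 3
Tile 9: (2,2)->(2,0) = 2
Tile 13: (2,3)->(3,0) = 4
Tile 8: (3,0)->(1,3) = 5
Tile 7: (3,1)->(1,2) = 3
Tile 12: (3,2)->(2,3) = 2
Sum: 3 + 3 + 1 + 4 + 4 + 0 + 3 + 2 + 5 + 3 + 2 + 4 + 5 + 3 + 2 = 44

Answer: 44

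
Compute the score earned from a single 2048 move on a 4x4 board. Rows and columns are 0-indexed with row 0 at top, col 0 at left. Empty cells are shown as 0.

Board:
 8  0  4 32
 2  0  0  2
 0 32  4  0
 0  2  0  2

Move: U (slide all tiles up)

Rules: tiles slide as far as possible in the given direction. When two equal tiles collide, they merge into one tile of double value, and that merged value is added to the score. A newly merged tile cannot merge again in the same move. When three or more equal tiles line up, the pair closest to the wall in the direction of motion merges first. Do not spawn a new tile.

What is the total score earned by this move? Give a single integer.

Slide up:
col 0: [8, 2, 0, 0] -> [8, 2, 0, 0]  score +0 (running 0)
col 1: [0, 0, 32, 2] -> [32, 2, 0, 0]  score +0 (running 0)
col 2: [4, 0, 4, 0] -> [8, 0, 0, 0]  score +8 (running 8)
col 3: [32, 2, 0, 2] -> [32, 4, 0, 0]  score +4 (running 12)
Board after move:
 8 32  8 32
 2  2  0  4
 0  0  0  0
 0  0  0  0

Answer: 12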